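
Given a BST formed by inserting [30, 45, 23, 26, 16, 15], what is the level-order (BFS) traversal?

Tree insertion order: [30, 45, 23, 26, 16, 15]
Tree (level-order array): [30, 23, 45, 16, 26, None, None, 15]
BFS from the root, enqueuing left then right child of each popped node:
  queue [30] -> pop 30, enqueue [23, 45], visited so far: [30]
  queue [23, 45] -> pop 23, enqueue [16, 26], visited so far: [30, 23]
  queue [45, 16, 26] -> pop 45, enqueue [none], visited so far: [30, 23, 45]
  queue [16, 26] -> pop 16, enqueue [15], visited so far: [30, 23, 45, 16]
  queue [26, 15] -> pop 26, enqueue [none], visited so far: [30, 23, 45, 16, 26]
  queue [15] -> pop 15, enqueue [none], visited so far: [30, 23, 45, 16, 26, 15]
Result: [30, 23, 45, 16, 26, 15]


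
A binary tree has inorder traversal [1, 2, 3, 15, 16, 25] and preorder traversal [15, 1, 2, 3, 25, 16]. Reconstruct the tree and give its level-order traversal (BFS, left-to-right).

Inorder:  [1, 2, 3, 15, 16, 25]
Preorder: [15, 1, 2, 3, 25, 16]
Algorithm: preorder visits root first, so consume preorder in order;
for each root, split the current inorder slice at that value into
left-subtree inorder and right-subtree inorder, then recurse.
Recursive splits:
  root=15; inorder splits into left=[1, 2, 3], right=[16, 25]
  root=1; inorder splits into left=[], right=[2, 3]
  root=2; inorder splits into left=[], right=[3]
  root=3; inorder splits into left=[], right=[]
  root=25; inorder splits into left=[16], right=[]
  root=16; inorder splits into left=[], right=[]
Reconstructed level-order: [15, 1, 25, 2, 16, 3]


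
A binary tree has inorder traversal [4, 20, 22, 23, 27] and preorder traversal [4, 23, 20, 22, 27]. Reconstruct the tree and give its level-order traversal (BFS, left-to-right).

Inorder:  [4, 20, 22, 23, 27]
Preorder: [4, 23, 20, 22, 27]
Algorithm: preorder visits root first, so consume preorder in order;
for each root, split the current inorder slice at that value into
left-subtree inorder and right-subtree inorder, then recurse.
Recursive splits:
  root=4; inorder splits into left=[], right=[20, 22, 23, 27]
  root=23; inorder splits into left=[20, 22], right=[27]
  root=20; inorder splits into left=[], right=[22]
  root=22; inorder splits into left=[], right=[]
  root=27; inorder splits into left=[], right=[]
Reconstructed level-order: [4, 23, 20, 27, 22]


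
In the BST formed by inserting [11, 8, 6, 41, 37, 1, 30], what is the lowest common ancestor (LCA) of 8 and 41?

Tree insertion order: [11, 8, 6, 41, 37, 1, 30]
Tree (level-order array): [11, 8, 41, 6, None, 37, None, 1, None, 30]
In a BST, the LCA of p=8, q=41 is the first node v on the
root-to-leaf path with p <= v <= q (go left if both < v, right if both > v).
Walk from root:
  at 11: 8 <= 11 <= 41, this is the LCA
LCA = 11


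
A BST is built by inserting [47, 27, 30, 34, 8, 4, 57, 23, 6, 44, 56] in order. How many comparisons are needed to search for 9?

Search path for 9: 47 -> 27 -> 8 -> 23
Found: False
Comparisons: 4


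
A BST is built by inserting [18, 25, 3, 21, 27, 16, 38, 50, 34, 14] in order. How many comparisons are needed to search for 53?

Search path for 53: 18 -> 25 -> 27 -> 38 -> 50
Found: False
Comparisons: 5


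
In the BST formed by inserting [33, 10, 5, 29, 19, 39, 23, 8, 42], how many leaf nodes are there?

Tree built from: [33, 10, 5, 29, 19, 39, 23, 8, 42]
Tree (level-order array): [33, 10, 39, 5, 29, None, 42, None, 8, 19, None, None, None, None, None, None, 23]
Rule: A leaf has 0 children.
Per-node child counts:
  node 33: 2 child(ren)
  node 10: 2 child(ren)
  node 5: 1 child(ren)
  node 8: 0 child(ren)
  node 29: 1 child(ren)
  node 19: 1 child(ren)
  node 23: 0 child(ren)
  node 39: 1 child(ren)
  node 42: 0 child(ren)
Matching nodes: [8, 23, 42]
Count of leaf nodes: 3


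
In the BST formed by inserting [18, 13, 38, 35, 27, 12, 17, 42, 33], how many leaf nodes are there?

Tree built from: [18, 13, 38, 35, 27, 12, 17, 42, 33]
Tree (level-order array): [18, 13, 38, 12, 17, 35, 42, None, None, None, None, 27, None, None, None, None, 33]
Rule: A leaf has 0 children.
Per-node child counts:
  node 18: 2 child(ren)
  node 13: 2 child(ren)
  node 12: 0 child(ren)
  node 17: 0 child(ren)
  node 38: 2 child(ren)
  node 35: 1 child(ren)
  node 27: 1 child(ren)
  node 33: 0 child(ren)
  node 42: 0 child(ren)
Matching nodes: [12, 17, 33, 42]
Count of leaf nodes: 4


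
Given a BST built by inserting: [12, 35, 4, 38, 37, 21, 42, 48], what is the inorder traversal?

Tree insertion order: [12, 35, 4, 38, 37, 21, 42, 48]
Tree (level-order array): [12, 4, 35, None, None, 21, 38, None, None, 37, 42, None, None, None, 48]
Inorder traversal: [4, 12, 21, 35, 37, 38, 42, 48]


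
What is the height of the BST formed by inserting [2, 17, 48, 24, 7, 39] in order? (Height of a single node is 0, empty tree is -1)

Insertion order: [2, 17, 48, 24, 7, 39]
Tree (level-order array): [2, None, 17, 7, 48, None, None, 24, None, None, 39]
Compute height bottom-up (empty subtree = -1):
  height(7) = 1 + max(-1, -1) = 0
  height(39) = 1 + max(-1, -1) = 0
  height(24) = 1 + max(-1, 0) = 1
  height(48) = 1 + max(1, -1) = 2
  height(17) = 1 + max(0, 2) = 3
  height(2) = 1 + max(-1, 3) = 4
Height = 4


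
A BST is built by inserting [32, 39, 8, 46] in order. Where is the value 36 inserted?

Starting tree (level order): [32, 8, 39, None, None, None, 46]
Insertion path: 32 -> 39
Result: insert 36 as left child of 39
Final tree (level order): [32, 8, 39, None, None, 36, 46]


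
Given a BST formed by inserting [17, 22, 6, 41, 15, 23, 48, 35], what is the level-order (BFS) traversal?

Tree insertion order: [17, 22, 6, 41, 15, 23, 48, 35]
Tree (level-order array): [17, 6, 22, None, 15, None, 41, None, None, 23, 48, None, 35]
BFS from the root, enqueuing left then right child of each popped node:
  queue [17] -> pop 17, enqueue [6, 22], visited so far: [17]
  queue [6, 22] -> pop 6, enqueue [15], visited so far: [17, 6]
  queue [22, 15] -> pop 22, enqueue [41], visited so far: [17, 6, 22]
  queue [15, 41] -> pop 15, enqueue [none], visited so far: [17, 6, 22, 15]
  queue [41] -> pop 41, enqueue [23, 48], visited so far: [17, 6, 22, 15, 41]
  queue [23, 48] -> pop 23, enqueue [35], visited so far: [17, 6, 22, 15, 41, 23]
  queue [48, 35] -> pop 48, enqueue [none], visited so far: [17, 6, 22, 15, 41, 23, 48]
  queue [35] -> pop 35, enqueue [none], visited so far: [17, 6, 22, 15, 41, 23, 48, 35]
Result: [17, 6, 22, 15, 41, 23, 48, 35]


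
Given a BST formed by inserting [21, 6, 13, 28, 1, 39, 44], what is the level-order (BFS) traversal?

Tree insertion order: [21, 6, 13, 28, 1, 39, 44]
Tree (level-order array): [21, 6, 28, 1, 13, None, 39, None, None, None, None, None, 44]
BFS from the root, enqueuing left then right child of each popped node:
  queue [21] -> pop 21, enqueue [6, 28], visited so far: [21]
  queue [6, 28] -> pop 6, enqueue [1, 13], visited so far: [21, 6]
  queue [28, 1, 13] -> pop 28, enqueue [39], visited so far: [21, 6, 28]
  queue [1, 13, 39] -> pop 1, enqueue [none], visited so far: [21, 6, 28, 1]
  queue [13, 39] -> pop 13, enqueue [none], visited so far: [21, 6, 28, 1, 13]
  queue [39] -> pop 39, enqueue [44], visited so far: [21, 6, 28, 1, 13, 39]
  queue [44] -> pop 44, enqueue [none], visited so far: [21, 6, 28, 1, 13, 39, 44]
Result: [21, 6, 28, 1, 13, 39, 44]


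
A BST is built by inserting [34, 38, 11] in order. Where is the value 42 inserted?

Starting tree (level order): [34, 11, 38]
Insertion path: 34 -> 38
Result: insert 42 as right child of 38
Final tree (level order): [34, 11, 38, None, None, None, 42]


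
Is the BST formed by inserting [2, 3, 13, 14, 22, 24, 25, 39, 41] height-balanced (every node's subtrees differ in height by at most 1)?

Tree (level-order array): [2, None, 3, None, 13, None, 14, None, 22, None, 24, None, 25, None, 39, None, 41]
Definition: a tree is height-balanced if, at every node, |h(left) - h(right)| <= 1 (empty subtree has height -1).
Bottom-up per-node check:
  node 41: h_left=-1, h_right=-1, diff=0 [OK], height=0
  node 39: h_left=-1, h_right=0, diff=1 [OK], height=1
  node 25: h_left=-1, h_right=1, diff=2 [FAIL (|-1-1|=2 > 1)], height=2
  node 24: h_left=-1, h_right=2, diff=3 [FAIL (|-1-2|=3 > 1)], height=3
  node 22: h_left=-1, h_right=3, diff=4 [FAIL (|-1-3|=4 > 1)], height=4
  node 14: h_left=-1, h_right=4, diff=5 [FAIL (|-1-4|=5 > 1)], height=5
  node 13: h_left=-1, h_right=5, diff=6 [FAIL (|-1-5|=6 > 1)], height=6
  node 3: h_left=-1, h_right=6, diff=7 [FAIL (|-1-6|=7 > 1)], height=7
  node 2: h_left=-1, h_right=7, diff=8 [FAIL (|-1-7|=8 > 1)], height=8
Node 25 violates the condition: |-1 - 1| = 2 > 1.
Result: Not balanced


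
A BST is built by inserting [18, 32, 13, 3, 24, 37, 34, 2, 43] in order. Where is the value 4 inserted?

Starting tree (level order): [18, 13, 32, 3, None, 24, 37, 2, None, None, None, 34, 43]
Insertion path: 18 -> 13 -> 3
Result: insert 4 as right child of 3
Final tree (level order): [18, 13, 32, 3, None, 24, 37, 2, 4, None, None, 34, 43]


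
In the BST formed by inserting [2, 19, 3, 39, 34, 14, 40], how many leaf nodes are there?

Tree built from: [2, 19, 3, 39, 34, 14, 40]
Tree (level-order array): [2, None, 19, 3, 39, None, 14, 34, 40]
Rule: A leaf has 0 children.
Per-node child counts:
  node 2: 1 child(ren)
  node 19: 2 child(ren)
  node 3: 1 child(ren)
  node 14: 0 child(ren)
  node 39: 2 child(ren)
  node 34: 0 child(ren)
  node 40: 0 child(ren)
Matching nodes: [14, 34, 40]
Count of leaf nodes: 3


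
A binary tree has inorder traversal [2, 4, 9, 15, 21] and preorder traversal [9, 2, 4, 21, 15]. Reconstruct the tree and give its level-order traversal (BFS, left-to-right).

Inorder:  [2, 4, 9, 15, 21]
Preorder: [9, 2, 4, 21, 15]
Algorithm: preorder visits root first, so consume preorder in order;
for each root, split the current inorder slice at that value into
left-subtree inorder and right-subtree inorder, then recurse.
Recursive splits:
  root=9; inorder splits into left=[2, 4], right=[15, 21]
  root=2; inorder splits into left=[], right=[4]
  root=4; inorder splits into left=[], right=[]
  root=21; inorder splits into left=[15], right=[]
  root=15; inorder splits into left=[], right=[]
Reconstructed level-order: [9, 2, 21, 4, 15]


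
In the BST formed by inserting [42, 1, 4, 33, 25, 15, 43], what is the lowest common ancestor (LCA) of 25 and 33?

Tree insertion order: [42, 1, 4, 33, 25, 15, 43]
Tree (level-order array): [42, 1, 43, None, 4, None, None, None, 33, 25, None, 15]
In a BST, the LCA of p=25, q=33 is the first node v on the
root-to-leaf path with p <= v <= q (go left if both < v, right if both > v).
Walk from root:
  at 42: both 25 and 33 < 42, go left
  at 1: both 25 and 33 > 1, go right
  at 4: both 25 and 33 > 4, go right
  at 33: 25 <= 33 <= 33, this is the LCA
LCA = 33


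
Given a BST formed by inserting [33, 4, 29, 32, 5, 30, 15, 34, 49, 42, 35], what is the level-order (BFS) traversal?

Tree insertion order: [33, 4, 29, 32, 5, 30, 15, 34, 49, 42, 35]
Tree (level-order array): [33, 4, 34, None, 29, None, 49, 5, 32, 42, None, None, 15, 30, None, 35]
BFS from the root, enqueuing left then right child of each popped node:
  queue [33] -> pop 33, enqueue [4, 34], visited so far: [33]
  queue [4, 34] -> pop 4, enqueue [29], visited so far: [33, 4]
  queue [34, 29] -> pop 34, enqueue [49], visited so far: [33, 4, 34]
  queue [29, 49] -> pop 29, enqueue [5, 32], visited so far: [33, 4, 34, 29]
  queue [49, 5, 32] -> pop 49, enqueue [42], visited so far: [33, 4, 34, 29, 49]
  queue [5, 32, 42] -> pop 5, enqueue [15], visited so far: [33, 4, 34, 29, 49, 5]
  queue [32, 42, 15] -> pop 32, enqueue [30], visited so far: [33, 4, 34, 29, 49, 5, 32]
  queue [42, 15, 30] -> pop 42, enqueue [35], visited so far: [33, 4, 34, 29, 49, 5, 32, 42]
  queue [15, 30, 35] -> pop 15, enqueue [none], visited so far: [33, 4, 34, 29, 49, 5, 32, 42, 15]
  queue [30, 35] -> pop 30, enqueue [none], visited so far: [33, 4, 34, 29, 49, 5, 32, 42, 15, 30]
  queue [35] -> pop 35, enqueue [none], visited so far: [33, 4, 34, 29, 49, 5, 32, 42, 15, 30, 35]
Result: [33, 4, 34, 29, 49, 5, 32, 42, 15, 30, 35]


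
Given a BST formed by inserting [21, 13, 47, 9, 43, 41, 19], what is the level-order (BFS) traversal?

Tree insertion order: [21, 13, 47, 9, 43, 41, 19]
Tree (level-order array): [21, 13, 47, 9, 19, 43, None, None, None, None, None, 41]
BFS from the root, enqueuing left then right child of each popped node:
  queue [21] -> pop 21, enqueue [13, 47], visited so far: [21]
  queue [13, 47] -> pop 13, enqueue [9, 19], visited so far: [21, 13]
  queue [47, 9, 19] -> pop 47, enqueue [43], visited so far: [21, 13, 47]
  queue [9, 19, 43] -> pop 9, enqueue [none], visited so far: [21, 13, 47, 9]
  queue [19, 43] -> pop 19, enqueue [none], visited so far: [21, 13, 47, 9, 19]
  queue [43] -> pop 43, enqueue [41], visited so far: [21, 13, 47, 9, 19, 43]
  queue [41] -> pop 41, enqueue [none], visited so far: [21, 13, 47, 9, 19, 43, 41]
Result: [21, 13, 47, 9, 19, 43, 41]


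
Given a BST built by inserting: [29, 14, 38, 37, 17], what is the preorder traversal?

Tree insertion order: [29, 14, 38, 37, 17]
Tree (level-order array): [29, 14, 38, None, 17, 37]
Preorder traversal: [29, 14, 17, 38, 37]


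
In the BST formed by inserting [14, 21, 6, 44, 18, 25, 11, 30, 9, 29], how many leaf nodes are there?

Tree built from: [14, 21, 6, 44, 18, 25, 11, 30, 9, 29]
Tree (level-order array): [14, 6, 21, None, 11, 18, 44, 9, None, None, None, 25, None, None, None, None, 30, 29]
Rule: A leaf has 0 children.
Per-node child counts:
  node 14: 2 child(ren)
  node 6: 1 child(ren)
  node 11: 1 child(ren)
  node 9: 0 child(ren)
  node 21: 2 child(ren)
  node 18: 0 child(ren)
  node 44: 1 child(ren)
  node 25: 1 child(ren)
  node 30: 1 child(ren)
  node 29: 0 child(ren)
Matching nodes: [9, 18, 29]
Count of leaf nodes: 3


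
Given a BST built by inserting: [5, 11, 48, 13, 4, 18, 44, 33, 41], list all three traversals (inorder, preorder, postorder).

Tree insertion order: [5, 11, 48, 13, 4, 18, 44, 33, 41]
Tree (level-order array): [5, 4, 11, None, None, None, 48, 13, None, None, 18, None, 44, 33, None, None, 41]
Inorder (L, root, R): [4, 5, 11, 13, 18, 33, 41, 44, 48]
Preorder (root, L, R): [5, 4, 11, 48, 13, 18, 44, 33, 41]
Postorder (L, R, root): [4, 41, 33, 44, 18, 13, 48, 11, 5]


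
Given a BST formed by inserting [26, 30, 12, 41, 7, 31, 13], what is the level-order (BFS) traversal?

Tree insertion order: [26, 30, 12, 41, 7, 31, 13]
Tree (level-order array): [26, 12, 30, 7, 13, None, 41, None, None, None, None, 31]
BFS from the root, enqueuing left then right child of each popped node:
  queue [26] -> pop 26, enqueue [12, 30], visited so far: [26]
  queue [12, 30] -> pop 12, enqueue [7, 13], visited so far: [26, 12]
  queue [30, 7, 13] -> pop 30, enqueue [41], visited so far: [26, 12, 30]
  queue [7, 13, 41] -> pop 7, enqueue [none], visited so far: [26, 12, 30, 7]
  queue [13, 41] -> pop 13, enqueue [none], visited so far: [26, 12, 30, 7, 13]
  queue [41] -> pop 41, enqueue [31], visited so far: [26, 12, 30, 7, 13, 41]
  queue [31] -> pop 31, enqueue [none], visited so far: [26, 12, 30, 7, 13, 41, 31]
Result: [26, 12, 30, 7, 13, 41, 31]


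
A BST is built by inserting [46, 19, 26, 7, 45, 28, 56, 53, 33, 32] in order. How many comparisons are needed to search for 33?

Search path for 33: 46 -> 19 -> 26 -> 45 -> 28 -> 33
Found: True
Comparisons: 6


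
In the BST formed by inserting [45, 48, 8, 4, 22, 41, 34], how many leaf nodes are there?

Tree built from: [45, 48, 8, 4, 22, 41, 34]
Tree (level-order array): [45, 8, 48, 4, 22, None, None, None, None, None, 41, 34]
Rule: A leaf has 0 children.
Per-node child counts:
  node 45: 2 child(ren)
  node 8: 2 child(ren)
  node 4: 0 child(ren)
  node 22: 1 child(ren)
  node 41: 1 child(ren)
  node 34: 0 child(ren)
  node 48: 0 child(ren)
Matching nodes: [4, 34, 48]
Count of leaf nodes: 3


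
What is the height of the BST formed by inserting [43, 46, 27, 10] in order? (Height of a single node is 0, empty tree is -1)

Insertion order: [43, 46, 27, 10]
Tree (level-order array): [43, 27, 46, 10]
Compute height bottom-up (empty subtree = -1):
  height(10) = 1 + max(-1, -1) = 0
  height(27) = 1 + max(0, -1) = 1
  height(46) = 1 + max(-1, -1) = 0
  height(43) = 1 + max(1, 0) = 2
Height = 2


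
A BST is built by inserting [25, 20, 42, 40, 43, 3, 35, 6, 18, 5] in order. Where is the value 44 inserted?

Starting tree (level order): [25, 20, 42, 3, None, 40, 43, None, 6, 35, None, None, None, 5, 18]
Insertion path: 25 -> 42 -> 43
Result: insert 44 as right child of 43
Final tree (level order): [25, 20, 42, 3, None, 40, 43, None, 6, 35, None, None, 44, 5, 18]


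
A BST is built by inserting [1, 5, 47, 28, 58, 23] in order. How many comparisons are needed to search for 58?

Search path for 58: 1 -> 5 -> 47 -> 58
Found: True
Comparisons: 4


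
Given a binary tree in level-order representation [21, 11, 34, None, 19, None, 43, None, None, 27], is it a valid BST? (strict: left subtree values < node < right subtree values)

Level-order array: [21, 11, 34, None, 19, None, 43, None, None, 27]
Validate using subtree bounds (lo, hi): at each node, require lo < value < hi,
then recurse left with hi=value and right with lo=value.
Preorder trace (stopping at first violation):
  at node 21 with bounds (-inf, +inf): OK
  at node 11 with bounds (-inf, 21): OK
  at node 19 with bounds (11, 21): OK
  at node 34 with bounds (21, +inf): OK
  at node 43 with bounds (34, +inf): OK
  at node 27 with bounds (34, 43): VIOLATION
Node 27 violates its bound: not (34 < 27 < 43).
Result: Not a valid BST


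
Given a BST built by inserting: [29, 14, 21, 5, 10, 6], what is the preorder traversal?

Tree insertion order: [29, 14, 21, 5, 10, 6]
Tree (level-order array): [29, 14, None, 5, 21, None, 10, None, None, 6]
Preorder traversal: [29, 14, 5, 10, 6, 21]


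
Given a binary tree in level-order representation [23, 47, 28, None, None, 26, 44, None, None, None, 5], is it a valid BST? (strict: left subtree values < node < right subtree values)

Level-order array: [23, 47, 28, None, None, 26, 44, None, None, None, 5]
Validate using subtree bounds (lo, hi): at each node, require lo < value < hi,
then recurse left with hi=value and right with lo=value.
Preorder trace (stopping at first violation):
  at node 23 with bounds (-inf, +inf): OK
  at node 47 with bounds (-inf, 23): VIOLATION
Node 47 violates its bound: not (-inf < 47 < 23).
Result: Not a valid BST


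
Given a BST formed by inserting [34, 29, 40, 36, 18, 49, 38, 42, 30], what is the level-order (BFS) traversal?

Tree insertion order: [34, 29, 40, 36, 18, 49, 38, 42, 30]
Tree (level-order array): [34, 29, 40, 18, 30, 36, 49, None, None, None, None, None, 38, 42]
BFS from the root, enqueuing left then right child of each popped node:
  queue [34] -> pop 34, enqueue [29, 40], visited so far: [34]
  queue [29, 40] -> pop 29, enqueue [18, 30], visited so far: [34, 29]
  queue [40, 18, 30] -> pop 40, enqueue [36, 49], visited so far: [34, 29, 40]
  queue [18, 30, 36, 49] -> pop 18, enqueue [none], visited so far: [34, 29, 40, 18]
  queue [30, 36, 49] -> pop 30, enqueue [none], visited so far: [34, 29, 40, 18, 30]
  queue [36, 49] -> pop 36, enqueue [38], visited so far: [34, 29, 40, 18, 30, 36]
  queue [49, 38] -> pop 49, enqueue [42], visited so far: [34, 29, 40, 18, 30, 36, 49]
  queue [38, 42] -> pop 38, enqueue [none], visited so far: [34, 29, 40, 18, 30, 36, 49, 38]
  queue [42] -> pop 42, enqueue [none], visited so far: [34, 29, 40, 18, 30, 36, 49, 38, 42]
Result: [34, 29, 40, 18, 30, 36, 49, 38, 42]


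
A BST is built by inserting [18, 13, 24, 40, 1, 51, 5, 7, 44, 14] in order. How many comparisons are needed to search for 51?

Search path for 51: 18 -> 24 -> 40 -> 51
Found: True
Comparisons: 4


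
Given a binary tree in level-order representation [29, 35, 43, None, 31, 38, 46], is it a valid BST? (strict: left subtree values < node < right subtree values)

Level-order array: [29, 35, 43, None, 31, 38, 46]
Validate using subtree bounds (lo, hi): at each node, require lo < value < hi,
then recurse left with hi=value and right with lo=value.
Preorder trace (stopping at first violation):
  at node 29 with bounds (-inf, +inf): OK
  at node 35 with bounds (-inf, 29): VIOLATION
Node 35 violates its bound: not (-inf < 35 < 29).
Result: Not a valid BST


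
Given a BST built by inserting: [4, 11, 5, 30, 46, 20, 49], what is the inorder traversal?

Tree insertion order: [4, 11, 5, 30, 46, 20, 49]
Tree (level-order array): [4, None, 11, 5, 30, None, None, 20, 46, None, None, None, 49]
Inorder traversal: [4, 5, 11, 20, 30, 46, 49]


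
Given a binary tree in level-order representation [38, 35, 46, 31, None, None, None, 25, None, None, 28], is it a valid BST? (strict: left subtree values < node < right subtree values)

Level-order array: [38, 35, 46, 31, None, None, None, 25, None, None, 28]
Validate using subtree bounds (lo, hi): at each node, require lo < value < hi,
then recurse left with hi=value and right with lo=value.
Preorder trace (stopping at first violation):
  at node 38 with bounds (-inf, +inf): OK
  at node 35 with bounds (-inf, 38): OK
  at node 31 with bounds (-inf, 35): OK
  at node 25 with bounds (-inf, 31): OK
  at node 28 with bounds (25, 31): OK
  at node 46 with bounds (38, +inf): OK
No violation found at any node.
Result: Valid BST


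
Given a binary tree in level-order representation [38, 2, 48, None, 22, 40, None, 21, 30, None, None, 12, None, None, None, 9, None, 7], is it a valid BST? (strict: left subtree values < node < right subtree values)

Level-order array: [38, 2, 48, None, 22, 40, None, 21, 30, None, None, 12, None, None, None, 9, None, 7]
Validate using subtree bounds (lo, hi): at each node, require lo < value < hi,
then recurse left with hi=value and right with lo=value.
Preorder trace (stopping at first violation):
  at node 38 with bounds (-inf, +inf): OK
  at node 2 with bounds (-inf, 38): OK
  at node 22 with bounds (2, 38): OK
  at node 21 with bounds (2, 22): OK
  at node 12 with bounds (2, 21): OK
  at node 9 with bounds (2, 12): OK
  at node 7 with bounds (2, 9): OK
  at node 30 with bounds (22, 38): OK
  at node 48 with bounds (38, +inf): OK
  at node 40 with bounds (38, 48): OK
No violation found at any node.
Result: Valid BST


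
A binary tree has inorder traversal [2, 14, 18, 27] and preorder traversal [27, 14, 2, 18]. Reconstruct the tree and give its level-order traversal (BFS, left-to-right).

Inorder:  [2, 14, 18, 27]
Preorder: [27, 14, 2, 18]
Algorithm: preorder visits root first, so consume preorder in order;
for each root, split the current inorder slice at that value into
left-subtree inorder and right-subtree inorder, then recurse.
Recursive splits:
  root=27; inorder splits into left=[2, 14, 18], right=[]
  root=14; inorder splits into left=[2], right=[18]
  root=2; inorder splits into left=[], right=[]
  root=18; inorder splits into left=[], right=[]
Reconstructed level-order: [27, 14, 2, 18]


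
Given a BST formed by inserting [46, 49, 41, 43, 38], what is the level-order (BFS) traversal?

Tree insertion order: [46, 49, 41, 43, 38]
Tree (level-order array): [46, 41, 49, 38, 43]
BFS from the root, enqueuing left then right child of each popped node:
  queue [46] -> pop 46, enqueue [41, 49], visited so far: [46]
  queue [41, 49] -> pop 41, enqueue [38, 43], visited so far: [46, 41]
  queue [49, 38, 43] -> pop 49, enqueue [none], visited so far: [46, 41, 49]
  queue [38, 43] -> pop 38, enqueue [none], visited so far: [46, 41, 49, 38]
  queue [43] -> pop 43, enqueue [none], visited so far: [46, 41, 49, 38, 43]
Result: [46, 41, 49, 38, 43]


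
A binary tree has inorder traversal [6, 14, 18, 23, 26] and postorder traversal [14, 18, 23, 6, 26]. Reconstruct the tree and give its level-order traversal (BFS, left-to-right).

Inorder:   [6, 14, 18, 23, 26]
Postorder: [14, 18, 23, 6, 26]
Algorithm: postorder visits root last, so walk postorder right-to-left;
each value is the root of the current inorder slice — split it at that
value, recurse on the right subtree first, then the left.
Recursive splits:
  root=26; inorder splits into left=[6, 14, 18, 23], right=[]
  root=6; inorder splits into left=[], right=[14, 18, 23]
  root=23; inorder splits into left=[14, 18], right=[]
  root=18; inorder splits into left=[14], right=[]
  root=14; inorder splits into left=[], right=[]
Reconstructed level-order: [26, 6, 23, 18, 14]


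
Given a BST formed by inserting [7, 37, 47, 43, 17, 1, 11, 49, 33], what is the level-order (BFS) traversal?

Tree insertion order: [7, 37, 47, 43, 17, 1, 11, 49, 33]
Tree (level-order array): [7, 1, 37, None, None, 17, 47, 11, 33, 43, 49]
BFS from the root, enqueuing left then right child of each popped node:
  queue [7] -> pop 7, enqueue [1, 37], visited so far: [7]
  queue [1, 37] -> pop 1, enqueue [none], visited so far: [7, 1]
  queue [37] -> pop 37, enqueue [17, 47], visited so far: [7, 1, 37]
  queue [17, 47] -> pop 17, enqueue [11, 33], visited so far: [7, 1, 37, 17]
  queue [47, 11, 33] -> pop 47, enqueue [43, 49], visited so far: [7, 1, 37, 17, 47]
  queue [11, 33, 43, 49] -> pop 11, enqueue [none], visited so far: [7, 1, 37, 17, 47, 11]
  queue [33, 43, 49] -> pop 33, enqueue [none], visited so far: [7, 1, 37, 17, 47, 11, 33]
  queue [43, 49] -> pop 43, enqueue [none], visited so far: [7, 1, 37, 17, 47, 11, 33, 43]
  queue [49] -> pop 49, enqueue [none], visited so far: [7, 1, 37, 17, 47, 11, 33, 43, 49]
Result: [7, 1, 37, 17, 47, 11, 33, 43, 49]


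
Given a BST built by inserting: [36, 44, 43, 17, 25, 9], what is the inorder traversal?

Tree insertion order: [36, 44, 43, 17, 25, 9]
Tree (level-order array): [36, 17, 44, 9, 25, 43]
Inorder traversal: [9, 17, 25, 36, 43, 44]


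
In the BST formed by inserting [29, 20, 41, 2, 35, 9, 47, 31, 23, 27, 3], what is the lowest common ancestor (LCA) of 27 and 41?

Tree insertion order: [29, 20, 41, 2, 35, 9, 47, 31, 23, 27, 3]
Tree (level-order array): [29, 20, 41, 2, 23, 35, 47, None, 9, None, 27, 31, None, None, None, 3]
In a BST, the LCA of p=27, q=41 is the first node v on the
root-to-leaf path with p <= v <= q (go left if both < v, right if both > v).
Walk from root:
  at 29: 27 <= 29 <= 41, this is the LCA
LCA = 29


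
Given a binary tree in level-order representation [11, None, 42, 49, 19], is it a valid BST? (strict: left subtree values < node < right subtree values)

Level-order array: [11, None, 42, 49, 19]
Validate using subtree bounds (lo, hi): at each node, require lo < value < hi,
then recurse left with hi=value and right with lo=value.
Preorder trace (stopping at first violation):
  at node 11 with bounds (-inf, +inf): OK
  at node 42 with bounds (11, +inf): OK
  at node 49 with bounds (11, 42): VIOLATION
Node 49 violates its bound: not (11 < 49 < 42).
Result: Not a valid BST


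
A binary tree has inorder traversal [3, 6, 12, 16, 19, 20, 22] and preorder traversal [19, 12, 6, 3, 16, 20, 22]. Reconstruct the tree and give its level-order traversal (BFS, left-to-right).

Inorder:  [3, 6, 12, 16, 19, 20, 22]
Preorder: [19, 12, 6, 3, 16, 20, 22]
Algorithm: preorder visits root first, so consume preorder in order;
for each root, split the current inorder slice at that value into
left-subtree inorder and right-subtree inorder, then recurse.
Recursive splits:
  root=19; inorder splits into left=[3, 6, 12, 16], right=[20, 22]
  root=12; inorder splits into left=[3, 6], right=[16]
  root=6; inorder splits into left=[3], right=[]
  root=3; inorder splits into left=[], right=[]
  root=16; inorder splits into left=[], right=[]
  root=20; inorder splits into left=[], right=[22]
  root=22; inorder splits into left=[], right=[]
Reconstructed level-order: [19, 12, 20, 6, 16, 22, 3]


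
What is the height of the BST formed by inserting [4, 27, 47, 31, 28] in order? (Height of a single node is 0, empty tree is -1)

Insertion order: [4, 27, 47, 31, 28]
Tree (level-order array): [4, None, 27, None, 47, 31, None, 28]
Compute height bottom-up (empty subtree = -1):
  height(28) = 1 + max(-1, -1) = 0
  height(31) = 1 + max(0, -1) = 1
  height(47) = 1 + max(1, -1) = 2
  height(27) = 1 + max(-1, 2) = 3
  height(4) = 1 + max(-1, 3) = 4
Height = 4


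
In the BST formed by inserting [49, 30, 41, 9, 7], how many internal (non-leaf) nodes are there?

Tree built from: [49, 30, 41, 9, 7]
Tree (level-order array): [49, 30, None, 9, 41, 7]
Rule: An internal node has at least one child.
Per-node child counts:
  node 49: 1 child(ren)
  node 30: 2 child(ren)
  node 9: 1 child(ren)
  node 7: 0 child(ren)
  node 41: 0 child(ren)
Matching nodes: [49, 30, 9]
Count of internal (non-leaf) nodes: 3


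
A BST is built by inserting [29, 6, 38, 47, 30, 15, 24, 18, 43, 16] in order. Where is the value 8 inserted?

Starting tree (level order): [29, 6, 38, None, 15, 30, 47, None, 24, None, None, 43, None, 18, None, None, None, 16]
Insertion path: 29 -> 6 -> 15
Result: insert 8 as left child of 15
Final tree (level order): [29, 6, 38, None, 15, 30, 47, 8, 24, None, None, 43, None, None, None, 18, None, None, None, 16]


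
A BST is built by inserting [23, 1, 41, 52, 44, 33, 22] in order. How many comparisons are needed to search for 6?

Search path for 6: 23 -> 1 -> 22
Found: False
Comparisons: 3


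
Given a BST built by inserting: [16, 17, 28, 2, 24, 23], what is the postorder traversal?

Tree insertion order: [16, 17, 28, 2, 24, 23]
Tree (level-order array): [16, 2, 17, None, None, None, 28, 24, None, 23]
Postorder traversal: [2, 23, 24, 28, 17, 16]


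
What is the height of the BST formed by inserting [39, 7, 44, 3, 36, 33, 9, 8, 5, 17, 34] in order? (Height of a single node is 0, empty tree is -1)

Insertion order: [39, 7, 44, 3, 36, 33, 9, 8, 5, 17, 34]
Tree (level-order array): [39, 7, 44, 3, 36, None, None, None, 5, 33, None, None, None, 9, 34, 8, 17]
Compute height bottom-up (empty subtree = -1):
  height(5) = 1 + max(-1, -1) = 0
  height(3) = 1 + max(-1, 0) = 1
  height(8) = 1 + max(-1, -1) = 0
  height(17) = 1 + max(-1, -1) = 0
  height(9) = 1 + max(0, 0) = 1
  height(34) = 1 + max(-1, -1) = 0
  height(33) = 1 + max(1, 0) = 2
  height(36) = 1 + max(2, -1) = 3
  height(7) = 1 + max(1, 3) = 4
  height(44) = 1 + max(-1, -1) = 0
  height(39) = 1 + max(4, 0) = 5
Height = 5


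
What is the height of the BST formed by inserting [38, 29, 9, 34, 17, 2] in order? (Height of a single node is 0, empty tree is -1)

Insertion order: [38, 29, 9, 34, 17, 2]
Tree (level-order array): [38, 29, None, 9, 34, 2, 17]
Compute height bottom-up (empty subtree = -1):
  height(2) = 1 + max(-1, -1) = 0
  height(17) = 1 + max(-1, -1) = 0
  height(9) = 1 + max(0, 0) = 1
  height(34) = 1 + max(-1, -1) = 0
  height(29) = 1 + max(1, 0) = 2
  height(38) = 1 + max(2, -1) = 3
Height = 3


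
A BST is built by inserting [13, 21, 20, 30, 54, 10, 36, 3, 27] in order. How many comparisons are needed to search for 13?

Search path for 13: 13
Found: True
Comparisons: 1


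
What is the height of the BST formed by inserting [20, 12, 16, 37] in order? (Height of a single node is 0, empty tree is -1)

Insertion order: [20, 12, 16, 37]
Tree (level-order array): [20, 12, 37, None, 16]
Compute height bottom-up (empty subtree = -1):
  height(16) = 1 + max(-1, -1) = 0
  height(12) = 1 + max(-1, 0) = 1
  height(37) = 1 + max(-1, -1) = 0
  height(20) = 1 + max(1, 0) = 2
Height = 2


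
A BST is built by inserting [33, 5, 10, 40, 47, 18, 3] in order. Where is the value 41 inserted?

Starting tree (level order): [33, 5, 40, 3, 10, None, 47, None, None, None, 18]
Insertion path: 33 -> 40 -> 47
Result: insert 41 as left child of 47
Final tree (level order): [33, 5, 40, 3, 10, None, 47, None, None, None, 18, 41]


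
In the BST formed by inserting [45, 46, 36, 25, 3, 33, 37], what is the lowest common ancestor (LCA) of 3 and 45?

Tree insertion order: [45, 46, 36, 25, 3, 33, 37]
Tree (level-order array): [45, 36, 46, 25, 37, None, None, 3, 33]
In a BST, the LCA of p=3, q=45 is the first node v on the
root-to-leaf path with p <= v <= q (go left if both < v, right if both > v).
Walk from root:
  at 45: 3 <= 45 <= 45, this is the LCA
LCA = 45


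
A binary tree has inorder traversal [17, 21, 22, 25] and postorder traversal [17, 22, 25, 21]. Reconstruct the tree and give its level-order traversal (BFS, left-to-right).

Inorder:   [17, 21, 22, 25]
Postorder: [17, 22, 25, 21]
Algorithm: postorder visits root last, so walk postorder right-to-left;
each value is the root of the current inorder slice — split it at that
value, recurse on the right subtree first, then the left.
Recursive splits:
  root=21; inorder splits into left=[17], right=[22, 25]
  root=25; inorder splits into left=[22], right=[]
  root=22; inorder splits into left=[], right=[]
  root=17; inorder splits into left=[], right=[]
Reconstructed level-order: [21, 17, 25, 22]


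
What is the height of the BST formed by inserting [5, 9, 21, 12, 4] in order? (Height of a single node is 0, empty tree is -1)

Insertion order: [5, 9, 21, 12, 4]
Tree (level-order array): [5, 4, 9, None, None, None, 21, 12]
Compute height bottom-up (empty subtree = -1):
  height(4) = 1 + max(-1, -1) = 0
  height(12) = 1 + max(-1, -1) = 0
  height(21) = 1 + max(0, -1) = 1
  height(9) = 1 + max(-1, 1) = 2
  height(5) = 1 + max(0, 2) = 3
Height = 3


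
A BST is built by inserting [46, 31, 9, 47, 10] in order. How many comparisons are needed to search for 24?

Search path for 24: 46 -> 31 -> 9 -> 10
Found: False
Comparisons: 4


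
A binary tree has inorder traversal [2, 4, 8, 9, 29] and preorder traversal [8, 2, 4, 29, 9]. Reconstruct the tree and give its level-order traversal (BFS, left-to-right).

Inorder:  [2, 4, 8, 9, 29]
Preorder: [8, 2, 4, 29, 9]
Algorithm: preorder visits root first, so consume preorder in order;
for each root, split the current inorder slice at that value into
left-subtree inorder and right-subtree inorder, then recurse.
Recursive splits:
  root=8; inorder splits into left=[2, 4], right=[9, 29]
  root=2; inorder splits into left=[], right=[4]
  root=4; inorder splits into left=[], right=[]
  root=29; inorder splits into left=[9], right=[]
  root=9; inorder splits into left=[], right=[]
Reconstructed level-order: [8, 2, 29, 4, 9]


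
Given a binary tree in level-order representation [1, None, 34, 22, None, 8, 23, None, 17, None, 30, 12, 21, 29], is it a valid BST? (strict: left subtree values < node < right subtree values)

Level-order array: [1, None, 34, 22, None, 8, 23, None, 17, None, 30, 12, 21, 29]
Validate using subtree bounds (lo, hi): at each node, require lo < value < hi,
then recurse left with hi=value and right with lo=value.
Preorder trace (stopping at first violation):
  at node 1 with bounds (-inf, +inf): OK
  at node 34 with bounds (1, +inf): OK
  at node 22 with bounds (1, 34): OK
  at node 8 with bounds (1, 22): OK
  at node 17 with bounds (8, 22): OK
  at node 12 with bounds (8, 17): OK
  at node 21 with bounds (17, 22): OK
  at node 23 with bounds (22, 34): OK
  at node 30 with bounds (23, 34): OK
  at node 29 with bounds (23, 30): OK
No violation found at any node.
Result: Valid BST


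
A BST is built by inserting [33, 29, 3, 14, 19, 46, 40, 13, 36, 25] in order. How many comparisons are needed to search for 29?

Search path for 29: 33 -> 29
Found: True
Comparisons: 2


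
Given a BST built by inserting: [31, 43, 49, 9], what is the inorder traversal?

Tree insertion order: [31, 43, 49, 9]
Tree (level-order array): [31, 9, 43, None, None, None, 49]
Inorder traversal: [9, 31, 43, 49]


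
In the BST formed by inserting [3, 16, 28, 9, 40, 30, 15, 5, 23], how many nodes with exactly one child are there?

Tree built from: [3, 16, 28, 9, 40, 30, 15, 5, 23]
Tree (level-order array): [3, None, 16, 9, 28, 5, 15, 23, 40, None, None, None, None, None, None, 30]
Rule: These are nodes with exactly 1 non-null child.
Per-node child counts:
  node 3: 1 child(ren)
  node 16: 2 child(ren)
  node 9: 2 child(ren)
  node 5: 0 child(ren)
  node 15: 0 child(ren)
  node 28: 2 child(ren)
  node 23: 0 child(ren)
  node 40: 1 child(ren)
  node 30: 0 child(ren)
Matching nodes: [3, 40]
Count of nodes with exactly one child: 2


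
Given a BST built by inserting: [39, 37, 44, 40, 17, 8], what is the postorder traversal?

Tree insertion order: [39, 37, 44, 40, 17, 8]
Tree (level-order array): [39, 37, 44, 17, None, 40, None, 8]
Postorder traversal: [8, 17, 37, 40, 44, 39]


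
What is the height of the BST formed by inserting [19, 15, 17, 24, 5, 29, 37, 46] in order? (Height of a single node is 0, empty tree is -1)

Insertion order: [19, 15, 17, 24, 5, 29, 37, 46]
Tree (level-order array): [19, 15, 24, 5, 17, None, 29, None, None, None, None, None, 37, None, 46]
Compute height bottom-up (empty subtree = -1):
  height(5) = 1 + max(-1, -1) = 0
  height(17) = 1 + max(-1, -1) = 0
  height(15) = 1 + max(0, 0) = 1
  height(46) = 1 + max(-1, -1) = 0
  height(37) = 1 + max(-1, 0) = 1
  height(29) = 1 + max(-1, 1) = 2
  height(24) = 1 + max(-1, 2) = 3
  height(19) = 1 + max(1, 3) = 4
Height = 4


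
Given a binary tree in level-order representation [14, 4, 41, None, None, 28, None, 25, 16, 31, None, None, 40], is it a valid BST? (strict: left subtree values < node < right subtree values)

Level-order array: [14, 4, 41, None, None, 28, None, 25, 16, 31, None, None, 40]
Validate using subtree bounds (lo, hi): at each node, require lo < value < hi,
then recurse left with hi=value and right with lo=value.
Preorder trace (stopping at first violation):
  at node 14 with bounds (-inf, +inf): OK
  at node 4 with bounds (-inf, 14): OK
  at node 41 with bounds (14, +inf): OK
  at node 28 with bounds (14, 41): OK
  at node 25 with bounds (14, 28): OK
  at node 31 with bounds (14, 25): VIOLATION
Node 31 violates its bound: not (14 < 31 < 25).
Result: Not a valid BST


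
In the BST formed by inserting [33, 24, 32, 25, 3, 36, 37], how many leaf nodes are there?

Tree built from: [33, 24, 32, 25, 3, 36, 37]
Tree (level-order array): [33, 24, 36, 3, 32, None, 37, None, None, 25]
Rule: A leaf has 0 children.
Per-node child counts:
  node 33: 2 child(ren)
  node 24: 2 child(ren)
  node 3: 0 child(ren)
  node 32: 1 child(ren)
  node 25: 0 child(ren)
  node 36: 1 child(ren)
  node 37: 0 child(ren)
Matching nodes: [3, 25, 37]
Count of leaf nodes: 3


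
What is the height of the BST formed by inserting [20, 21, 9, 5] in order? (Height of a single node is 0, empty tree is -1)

Insertion order: [20, 21, 9, 5]
Tree (level-order array): [20, 9, 21, 5]
Compute height bottom-up (empty subtree = -1):
  height(5) = 1 + max(-1, -1) = 0
  height(9) = 1 + max(0, -1) = 1
  height(21) = 1 + max(-1, -1) = 0
  height(20) = 1 + max(1, 0) = 2
Height = 2


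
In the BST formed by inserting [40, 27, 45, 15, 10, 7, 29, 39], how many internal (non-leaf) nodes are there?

Tree built from: [40, 27, 45, 15, 10, 7, 29, 39]
Tree (level-order array): [40, 27, 45, 15, 29, None, None, 10, None, None, 39, 7]
Rule: An internal node has at least one child.
Per-node child counts:
  node 40: 2 child(ren)
  node 27: 2 child(ren)
  node 15: 1 child(ren)
  node 10: 1 child(ren)
  node 7: 0 child(ren)
  node 29: 1 child(ren)
  node 39: 0 child(ren)
  node 45: 0 child(ren)
Matching nodes: [40, 27, 15, 10, 29]
Count of internal (non-leaf) nodes: 5


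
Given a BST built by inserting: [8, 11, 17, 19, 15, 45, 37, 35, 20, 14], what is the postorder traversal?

Tree insertion order: [8, 11, 17, 19, 15, 45, 37, 35, 20, 14]
Tree (level-order array): [8, None, 11, None, 17, 15, 19, 14, None, None, 45, None, None, 37, None, 35, None, 20]
Postorder traversal: [14, 15, 20, 35, 37, 45, 19, 17, 11, 8]


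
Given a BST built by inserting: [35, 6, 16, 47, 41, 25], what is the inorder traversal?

Tree insertion order: [35, 6, 16, 47, 41, 25]
Tree (level-order array): [35, 6, 47, None, 16, 41, None, None, 25]
Inorder traversal: [6, 16, 25, 35, 41, 47]


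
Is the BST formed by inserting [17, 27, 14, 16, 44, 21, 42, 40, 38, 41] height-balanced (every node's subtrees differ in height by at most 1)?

Tree (level-order array): [17, 14, 27, None, 16, 21, 44, None, None, None, None, 42, None, 40, None, 38, 41]
Definition: a tree is height-balanced if, at every node, |h(left) - h(right)| <= 1 (empty subtree has height -1).
Bottom-up per-node check:
  node 16: h_left=-1, h_right=-1, diff=0 [OK], height=0
  node 14: h_left=-1, h_right=0, diff=1 [OK], height=1
  node 21: h_left=-1, h_right=-1, diff=0 [OK], height=0
  node 38: h_left=-1, h_right=-1, diff=0 [OK], height=0
  node 41: h_left=-1, h_right=-1, diff=0 [OK], height=0
  node 40: h_left=0, h_right=0, diff=0 [OK], height=1
  node 42: h_left=1, h_right=-1, diff=2 [FAIL (|1--1|=2 > 1)], height=2
  node 44: h_left=2, h_right=-1, diff=3 [FAIL (|2--1|=3 > 1)], height=3
  node 27: h_left=0, h_right=3, diff=3 [FAIL (|0-3|=3 > 1)], height=4
  node 17: h_left=1, h_right=4, diff=3 [FAIL (|1-4|=3 > 1)], height=5
Node 42 violates the condition: |1 - -1| = 2 > 1.
Result: Not balanced
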